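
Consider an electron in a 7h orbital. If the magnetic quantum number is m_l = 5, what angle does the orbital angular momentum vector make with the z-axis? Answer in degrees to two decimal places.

θ ≈ 24.09°

7h means n = 7, l = 5.
|L| = √(l(l+1)) ℏ = √30 ℏ.
L_z = m_l ℏ = 5ℏ.
cos θ = L_z/|L| = 5/√30, so θ ≈ 24.09°.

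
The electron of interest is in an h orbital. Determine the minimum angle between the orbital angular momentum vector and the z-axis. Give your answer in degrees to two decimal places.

For an h orbital, l = 5.
|L|² = l(l+1)ℏ² = 30ℏ², so |L| = √30 ℏ.
The smallest angle corresponds to the largest L_z, i.e. m_l = l = 5, giving L_z = 5ℏ.
cos θ_min = 5/√30, so θ_min ≈ 24.09°.

θ_min ≈ 24.09°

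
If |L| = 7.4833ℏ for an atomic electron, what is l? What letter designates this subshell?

l = 7 (k orbital)

Since |L|² = l(l+1)ℏ², l(l+1) = 56.
l² + l − 56 = 0 ⇒ l = 7.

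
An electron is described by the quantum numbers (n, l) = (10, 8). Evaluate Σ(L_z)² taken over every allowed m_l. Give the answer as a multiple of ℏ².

Σ(L_z)² = 408 ℏ²

m_l ∈ {-8, -7, -6, -5, -4, -3, -2, -1, 0, 1, 2, 3, 4, 5, 6, 7, 8}.
Σ m_l² = 2·(1 + 4 + 9 + 16 + 25 + 36 + 49 + 64) = 408.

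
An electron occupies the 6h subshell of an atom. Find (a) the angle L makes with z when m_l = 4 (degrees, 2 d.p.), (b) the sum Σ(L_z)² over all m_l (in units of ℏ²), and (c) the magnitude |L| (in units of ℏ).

θ(m_l=4) ≈ 43.09°; Σ(L_z)² = 110 ℏ²; |L| = √30 ℏ ≈ 5.477ℏ

The 6h subshell has l = 5.
For m_l = 4: cos θ = 4/√30, θ ≈ 43.09°.
Σ m_l² = 110, so Σ(L_z)² = 110 ℏ².
|L| = ℏ√(5·6) = √30 ℏ ≈ 5.477ℏ.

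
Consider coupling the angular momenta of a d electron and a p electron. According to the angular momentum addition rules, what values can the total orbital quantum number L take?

L = 1, 2, 3

By the triangle rule, |l₁ − l₂| ≤ L ≤ l₁ + l₂.
Allowed values: L = 1, 2, 3.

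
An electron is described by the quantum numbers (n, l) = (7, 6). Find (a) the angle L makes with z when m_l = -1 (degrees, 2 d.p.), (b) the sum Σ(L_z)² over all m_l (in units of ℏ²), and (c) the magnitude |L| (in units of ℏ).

For m_l = -1: cos θ = -1/√42, θ ≈ 98.88°.
Σ m_l² = 182, so Σ(L_z)² = 182 ℏ².
|L| = ℏ√(6·7) = √42 ℏ ≈ 6.481ℏ.

θ(m_l=-1) ≈ 98.88°; Σ(L_z)² = 182 ℏ²; |L| = √42 ℏ ≈ 6.481ℏ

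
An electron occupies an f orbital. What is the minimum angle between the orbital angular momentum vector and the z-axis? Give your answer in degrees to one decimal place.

The letter f corresponds to l = 3.
|L| = √(l(l+1)) ℏ = 2√3 ℏ.
The smallest angle corresponds to the largest L_z, i.e. m_l = l = 3, giving L_z = 3ℏ.
cos θ_min = 3/√12, so θ_min ≈ 30.0°.

θ_min ≈ 30.0°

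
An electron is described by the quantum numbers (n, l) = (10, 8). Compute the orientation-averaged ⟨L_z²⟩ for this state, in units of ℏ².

⟨L_z²⟩ = 24 ℏ²

m_l ∈ {-8, -7, -6, -5, -4, -3, -2, -1, 0, 1, 2, 3, 4, 5, 6, 7, 8}.
Average of L_z² over 17 states: 408/17 ℏ² = 24 ℏ².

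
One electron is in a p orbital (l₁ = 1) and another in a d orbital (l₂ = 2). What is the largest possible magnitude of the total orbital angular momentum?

By the triangle rule, |l₁ − l₂| ≤ L ≤ l₁ + l₂.
L ∈ {1, 2, 3}.
The largest magnitude corresponds to L = 3: |L_tot| = ℏ√(3·4) = 2√3 ℏ.

|L_tot|_max = 2√3 ℏ ≈ 3.464ℏ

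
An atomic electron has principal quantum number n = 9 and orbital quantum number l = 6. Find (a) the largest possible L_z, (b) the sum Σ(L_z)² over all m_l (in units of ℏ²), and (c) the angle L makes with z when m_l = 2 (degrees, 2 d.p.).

L_z,max = 6ℏ; Σ(L_z)² = 182 ℏ²; θ(m_l=2) ≈ 72.02°

L_z,max = lℏ = 6ℏ.
Σ m_l² = 182, so Σ(L_z)² = 182 ℏ².
For m_l = 2: cos θ = 2/√42, θ ≈ 72.02°.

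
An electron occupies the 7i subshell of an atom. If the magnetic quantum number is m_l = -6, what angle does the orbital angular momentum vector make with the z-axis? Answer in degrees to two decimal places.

The 7i subshell has l = 6.
|L| = ℏ√(l(l+1)) = √42 ℏ.
L_z = m_l ℏ = −6ℏ.
cos θ = L_z/|L| = -6/√42, so θ ≈ 157.79°.

θ ≈ 157.79°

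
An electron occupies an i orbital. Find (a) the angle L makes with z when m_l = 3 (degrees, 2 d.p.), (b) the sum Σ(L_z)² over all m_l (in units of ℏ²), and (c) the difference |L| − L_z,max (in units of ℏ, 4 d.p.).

θ(m_l=3) ≈ 62.42°; Σ(L_z)² = 182 ℏ²; |L|−L_z,max ≈ 0.4807ℏ

The letter i corresponds to l = 6.
For m_l = 3: cos θ = 3/√42, θ ≈ 62.42°.
Σ m_l² = 182, so Σ(L_z)² = 182 ℏ².
|L| − L_z,max = (√42 − 6)ℏ ≈ 0.4807ℏ.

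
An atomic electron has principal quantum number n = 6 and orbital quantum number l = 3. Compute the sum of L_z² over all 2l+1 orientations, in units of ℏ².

The allowed m_l values are -3, -2, -1, 0, 1, 2, 3.
Summing m² from −3 to 3: Σ m_l² = 28.

Σ(L_z)² = 28 ℏ²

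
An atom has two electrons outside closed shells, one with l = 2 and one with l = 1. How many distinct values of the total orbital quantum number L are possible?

Angular momentum addition gives L = |l₁ − l₂|, …, l₁ + l₂.
Allowed values: L = 1, 2, 3.
That is 3 values.

3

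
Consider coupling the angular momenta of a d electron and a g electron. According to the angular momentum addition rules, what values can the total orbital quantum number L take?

L = 2, 3, 4, 5, 6

By the triangle rule, |l₁ − l₂| ≤ L ≤ l₁ + l₂.
Allowed values: L = 2, 3, 4, 5, 6.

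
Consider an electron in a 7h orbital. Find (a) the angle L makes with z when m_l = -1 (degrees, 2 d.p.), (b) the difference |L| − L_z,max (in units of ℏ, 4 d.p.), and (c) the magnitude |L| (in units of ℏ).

7h means n = 7, l = 5.
For m_l = -1: cos θ = -1/√30, θ ≈ 100.52°.
|L| − L_z,max = (√30 − 5)ℏ ≈ 0.4772ℏ.
|L| = ℏ√(5·6) = √30 ℏ ≈ 5.477ℏ.

θ(m_l=-1) ≈ 100.52°; |L|−L_z,max ≈ 0.4772ℏ; |L| = √30 ℏ ≈ 5.477ℏ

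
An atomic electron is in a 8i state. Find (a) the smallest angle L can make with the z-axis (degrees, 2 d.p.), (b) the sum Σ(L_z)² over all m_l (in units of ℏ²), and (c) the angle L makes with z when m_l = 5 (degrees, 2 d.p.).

For 8i, l = 6.
cos θ_min = 6/√42, so θ_min ≈ 22.21°.
Σ m_l² = 182, so Σ(L_z)² = 182 ℏ².
For m_l = 5: cos θ = 5/√42, θ ≈ 39.51°.

θ_min ≈ 22.21°; Σ(L_z)² = 182 ℏ²; θ(m_l=5) ≈ 39.51°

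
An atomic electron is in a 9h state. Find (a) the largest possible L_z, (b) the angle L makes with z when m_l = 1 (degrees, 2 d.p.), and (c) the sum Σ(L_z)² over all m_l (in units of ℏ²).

For 9h, l = 5.
L_z,max = lℏ = 5ℏ.
For m_l = 1: cos θ = 1/√30, θ ≈ 79.48°.
Σ m_l² = 110, so Σ(L_z)² = 110 ℏ².

L_z,max = 5ℏ; θ(m_l=1) ≈ 79.48°; Σ(L_z)² = 110 ℏ²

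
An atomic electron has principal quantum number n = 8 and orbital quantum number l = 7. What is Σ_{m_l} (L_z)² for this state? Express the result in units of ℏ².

The allowed m_l values are -7, -6, -5, -4, -3, -2, -1, 0, 1, 2, 3, 4, 5, 6, 7.
Σ m_l² = 2·(1 + 4 + 9 + 16 + 25 + 36 + 49) = 280.

Σ(L_z)² = 280 ℏ²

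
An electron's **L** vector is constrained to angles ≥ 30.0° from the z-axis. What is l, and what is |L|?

cos²θ_min = l/(l+1) = 0.7500.
Thus l = 0.7500/(1 − 0.7500) ≈ 3.
Then |L| = ℏ√(3·4) = 2√3 ℏ.

l = 3, |L| = 2√3 ℏ ≈ 3.464ℏ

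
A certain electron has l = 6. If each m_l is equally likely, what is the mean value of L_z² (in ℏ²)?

m_l runs from −6 to 6, i.e. {-6, -5, -4, -3, -2, -1, 0, 1, 2, 3, 4, 5, 6}.
Average of L_z² over 13 states: 182/13 ℏ² = 14 ℏ².

⟨L_z²⟩ = 14 ℏ²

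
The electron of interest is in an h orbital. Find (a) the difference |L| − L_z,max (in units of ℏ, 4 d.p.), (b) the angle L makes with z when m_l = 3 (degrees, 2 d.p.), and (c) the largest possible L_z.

|L|−L_z,max ≈ 0.4772ℏ; θ(m_l=3) ≈ 56.79°; L_z,max = 5ℏ

An h state has l = 5.
|L| − L_z,max = (√30 − 5)ℏ ≈ 0.4772ℏ.
For m_l = 3: cos θ = 3/√30, θ ≈ 56.79°.
L_z,max = lℏ = 5ℏ.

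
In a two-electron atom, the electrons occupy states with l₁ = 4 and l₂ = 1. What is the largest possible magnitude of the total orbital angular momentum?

Angular momentum addition gives L = |l₁ − l₂|, …, l₁ + l₂.
Allowed values: L = 3, 4, 5.
The largest magnitude corresponds to L = 5: |L_tot| = ℏ√(5·6) = √30 ℏ.

|L_tot|_max = √30 ℏ ≈ 5.477ℏ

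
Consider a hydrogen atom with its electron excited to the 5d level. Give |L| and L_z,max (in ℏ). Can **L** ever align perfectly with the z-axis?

No: L_z,max = 2ℏ < |L| = √6 ℏ ≈ 2.449ℏ

The 5d level has l = 2.
|L| = √6 ℏ ≈ 2.4495ℏ, while L_z,max = lℏ = 2ℏ.
Since |L| > L_z,max, the vector can never point exactly along z; the closest it comes is θ_min = arccos(2/√6) ≈ 35.3°.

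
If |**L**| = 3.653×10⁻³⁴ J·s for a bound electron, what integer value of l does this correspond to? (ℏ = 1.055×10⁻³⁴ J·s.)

In units of ℏ, |L| ≈ 3.463.
(|L|/ℏ)² = l(l+1) ≈ 11.99 ⇒ l = 3.

l = 3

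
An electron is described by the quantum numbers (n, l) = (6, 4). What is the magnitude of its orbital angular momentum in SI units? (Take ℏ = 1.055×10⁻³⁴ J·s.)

|L| = ℏ√(l(l+1)) = ℏ√(4·5) = 2√5 ℏ
Numerically, |L| = 4.472 × (1.055×10⁻³⁴ J·s) = 4.718×10⁻³⁴ J·s.

|L| = 4.718×10⁻³⁴ J·s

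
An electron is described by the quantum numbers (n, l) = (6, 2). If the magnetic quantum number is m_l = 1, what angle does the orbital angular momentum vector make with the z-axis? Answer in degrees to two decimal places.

|L| = ℏ√(l(l+1)) = √6 ℏ.
L_z = m_l ℏ = 1ℏ.
cos θ = L_z/|L| = 1/√6, so θ ≈ 65.91°.

θ ≈ 65.91°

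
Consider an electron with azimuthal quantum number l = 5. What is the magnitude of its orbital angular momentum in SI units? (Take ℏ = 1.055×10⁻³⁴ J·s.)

|L| = ℏ√(l(l+1)) = ℏ√(5·6) = √30 ℏ
Numerically, |L| = 5.477 × (1.055×10⁻³⁴ J·s) = 5.778×10⁻³⁴ J·s.

|L| = 5.778×10⁻³⁴ J·s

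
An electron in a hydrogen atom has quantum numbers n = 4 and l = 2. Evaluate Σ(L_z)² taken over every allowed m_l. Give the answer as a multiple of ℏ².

Σ(L_z)² = 10 ℏ²

m_l runs from −2 to 2, i.e. {-2, -1, 0, 1, 2}.
Σ m_l² = l(l+1)(2l+1)/3 = 2·3·5/3 = 10.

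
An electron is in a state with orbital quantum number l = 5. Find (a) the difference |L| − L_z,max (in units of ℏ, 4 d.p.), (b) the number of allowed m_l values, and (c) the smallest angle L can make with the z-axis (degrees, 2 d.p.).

|L|−L_z,max ≈ 0.4772ℏ; 11 values; θ_min ≈ 24.09°

|L| − L_z,max = (√30 − 5)ℏ ≈ 0.4772ℏ.
There are 2l+1 = 11 values of m_l.
cos θ_min = 5/√30, so θ_min ≈ 24.09°.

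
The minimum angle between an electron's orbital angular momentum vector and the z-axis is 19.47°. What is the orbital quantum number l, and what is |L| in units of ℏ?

l = 8, |L| = 6√2 ℏ ≈ 8.485ℏ

At minimum angle, m_l = l, so cos θ = l/√(l(l+1)); cos²θ = l/(l+1) = 0.8889.
Solving: l = 8.
Then |L| = ℏ√(8·9) = 6√2 ℏ.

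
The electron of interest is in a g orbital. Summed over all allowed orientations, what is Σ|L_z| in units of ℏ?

Σ|L_z| = 20 ℏ

The letter g corresponds to l = 4.
m_l runs from −4 to 4, i.e. {-4, -3, -2, -1, 0, 1, 2, 3, 4}.
Σ|m_l| = 2(1+2+…+4) = 20.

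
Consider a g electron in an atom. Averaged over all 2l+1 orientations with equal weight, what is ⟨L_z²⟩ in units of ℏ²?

⟨L_z²⟩ = 6.667 ℏ²

G corresponds to l = 4.
m_l runs from −4 to 4, i.e. {-4, -3, -2, -1, 0, 1, 2, 3, 4}.
⟨L_z²⟩ = ℏ²·l(l+1)/3 = 6.667ℏ².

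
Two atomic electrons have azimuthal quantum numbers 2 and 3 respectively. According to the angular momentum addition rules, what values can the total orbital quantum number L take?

L runs from |2 − 3| = 1 to 2 + 3 = 5.
L ∈ {1, 2, 3, 4, 5}.

L = 1, 2, 3, 4, 5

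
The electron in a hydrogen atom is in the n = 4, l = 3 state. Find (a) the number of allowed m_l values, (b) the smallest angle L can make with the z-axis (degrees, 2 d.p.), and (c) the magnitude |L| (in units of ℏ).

There are 2l+1 = 7 values of m_l.
cos θ_min = 3/√12, so θ_min ≈ 30.00°.
|L| = ℏ√(3·4) = 2√3 ℏ ≈ 3.464ℏ.

7 values; θ_min ≈ 30.00°; |L| = 2√3 ℏ ≈ 3.464ℏ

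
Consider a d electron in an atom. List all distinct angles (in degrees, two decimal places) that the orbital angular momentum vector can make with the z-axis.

For a d orbital, l = 2.
|L| = √(l(l+1)) ℏ = √6 ℏ.
cos θ = m_l/√6 for each m_l ∈ {-2, -1, 0, 1, 2}.

θ ∈ {35.26°, 65.91°, 90.00°, 114.09°, 144.74°}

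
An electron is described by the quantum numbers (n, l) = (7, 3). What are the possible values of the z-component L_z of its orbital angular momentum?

L_z ∈ {−3ℏ, −2ℏ, −ℏ, 0, ℏ, 2ℏ, 3ℏ}

L_z = m_l ℏ with m_l ranging from −l to +l in integer steps.
For l = 3: m_l ∈ {-3, -2, -1, 0, 1, 2, 3}.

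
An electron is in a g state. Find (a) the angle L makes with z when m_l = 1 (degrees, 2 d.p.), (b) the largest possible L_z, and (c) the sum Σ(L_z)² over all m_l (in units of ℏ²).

θ(m_l=1) ≈ 77.08°; L_z,max = 4ℏ; Σ(L_z)² = 60 ℏ²

The letter g corresponds to l = 4.
For m_l = 1: cos θ = 1/√20, θ ≈ 77.08°.
L_z,max = lℏ = 4ℏ.
Σ m_l² = 60, so Σ(L_z)² = 60 ℏ².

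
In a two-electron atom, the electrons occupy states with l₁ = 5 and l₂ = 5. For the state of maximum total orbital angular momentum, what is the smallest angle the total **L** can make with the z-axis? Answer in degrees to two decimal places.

θ_min ≈ 17.55°

The total orbital quantum number L ranges from |l₁ − l₂| to l₁ + l₂ in integer steps.
Allowed values: L = 0, 1, 2, 3, 4, 5, 6, 7, 8, 9, 10.
The maximum is L = 10, with |L_tot| = ℏ√(10·11) = √110 ℏ.
The minimum angle with z is arccos(10/√110) ≈ 17.55°.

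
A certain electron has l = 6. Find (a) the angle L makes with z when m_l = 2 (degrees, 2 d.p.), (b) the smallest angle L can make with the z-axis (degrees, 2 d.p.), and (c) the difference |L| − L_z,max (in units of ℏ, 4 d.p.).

θ(m_l=2) ≈ 72.02°; θ_min ≈ 22.21°; |L|−L_z,max ≈ 0.4807ℏ

For m_l = 2: cos θ = 2/√42, θ ≈ 72.02°.
cos θ_min = 6/√42, so θ_min ≈ 22.21°.
|L| − L_z,max = (√42 − 6)ℏ ≈ 0.4807ℏ.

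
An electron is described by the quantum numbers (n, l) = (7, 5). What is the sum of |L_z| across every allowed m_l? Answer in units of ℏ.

Σ|L_z| = 30 ℏ

The allowed m_l values are -5, -4, -3, -2, -1, 0, 1, 2, 3, 4, 5.
Σ|m_l| = 2(1+2+…+5) = 30.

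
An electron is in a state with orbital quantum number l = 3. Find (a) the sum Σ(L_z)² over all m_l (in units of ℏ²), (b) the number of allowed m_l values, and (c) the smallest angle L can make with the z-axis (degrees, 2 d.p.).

Σ m_l² = 28, so Σ(L_z)² = 28 ℏ².
There are 2l+1 = 7 values of m_l.
cos θ_min = 3/√12, so θ_min ≈ 30.00°.

Σ(L_z)² = 28 ℏ²; 7 values; θ_min ≈ 30.00°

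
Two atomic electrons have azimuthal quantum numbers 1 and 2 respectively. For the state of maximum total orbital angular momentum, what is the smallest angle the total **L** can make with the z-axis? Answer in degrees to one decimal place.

θ_min ≈ 30.0°

L runs from |1 − 2| = 1 to 1 + 2 = 3.
L ∈ {1, 2, 3}.
The maximum is L = 3, with |L_tot| = ℏ√(3·4) = 2√3 ℏ.
The minimum angle with z is arccos(3/√12) ≈ 30.0°.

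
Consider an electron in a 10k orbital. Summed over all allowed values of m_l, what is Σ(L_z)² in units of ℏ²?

Σ(L_z)² = 280 ℏ²

For 10k, l = 7.
m_l ∈ {-7, -6, -5, -4, -3, -2, -1, 0, 1, 2, 3, 4, 5, 6, 7}.
Summing m² from −7 to 7: Σ m_l² = 280.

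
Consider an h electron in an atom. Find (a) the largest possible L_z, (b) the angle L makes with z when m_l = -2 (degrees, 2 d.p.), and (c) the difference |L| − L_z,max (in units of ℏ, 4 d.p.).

The letter h corresponds to l = 5.
L_z,max = lℏ = 5ℏ.
For m_l = -2: cos θ = -2/√30, θ ≈ 111.42°.
|L| − L_z,max = (√30 − 5)ℏ ≈ 0.4772ℏ.

L_z,max = 5ℏ; θ(m_l=-2) ≈ 111.42°; |L|−L_z,max ≈ 0.4772ℏ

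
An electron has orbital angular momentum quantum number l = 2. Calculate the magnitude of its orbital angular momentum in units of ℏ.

|L| = ℏ√(l(l+1)) = ℏ√(2·3) = √6 ℏ

|L| = √6 ℏ ≈ 2.449ℏ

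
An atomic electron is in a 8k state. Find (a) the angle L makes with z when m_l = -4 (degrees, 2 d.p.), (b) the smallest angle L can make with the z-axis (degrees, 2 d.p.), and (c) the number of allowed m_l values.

For 8k, l = 7.
For m_l = -4: cos θ = -4/√56, θ ≈ 122.31°.
cos θ_min = 7/√56, so θ_min ≈ 20.70°.
There are 2l+1 = 15 values of m_l.

θ(m_l=-4) ≈ 122.31°; θ_min ≈ 20.70°; 15 values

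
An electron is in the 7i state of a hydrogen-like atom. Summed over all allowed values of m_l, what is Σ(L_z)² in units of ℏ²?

Σ(L_z)² = 182 ℏ²

The 7i subshell has l = 6.
The allowed m_l values are -6, -5, -4, -3, -2, -1, 0, 1, 2, 3, 4, 5, 6.
Summing m² from −6 to 6: Σ m_l² = 182.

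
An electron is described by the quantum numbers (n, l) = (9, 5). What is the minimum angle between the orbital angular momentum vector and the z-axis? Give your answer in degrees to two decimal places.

θ_min ≈ 24.09°

|L| = ℏ√(l(l+1)) = √30 ℏ.
The smallest angle corresponds to the largest L_z, i.e. m_l = l = 5, giving L_z = 5ℏ.
cos θ_min = 5/√30, so θ_min ≈ 24.09°.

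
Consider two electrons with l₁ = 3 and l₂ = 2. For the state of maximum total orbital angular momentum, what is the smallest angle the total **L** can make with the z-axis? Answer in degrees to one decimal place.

θ_min ≈ 24.1°

The total orbital quantum number L ranges from |l₁ − l₂| to l₁ + l₂ in integer steps.
Allowed values: L = 1, 2, 3, 4, 5.
The maximum is L = 5, with |L_tot| = ℏ√(5·6) = √30 ℏ.
The minimum angle with z is arccos(5/√30) ≈ 24.1°.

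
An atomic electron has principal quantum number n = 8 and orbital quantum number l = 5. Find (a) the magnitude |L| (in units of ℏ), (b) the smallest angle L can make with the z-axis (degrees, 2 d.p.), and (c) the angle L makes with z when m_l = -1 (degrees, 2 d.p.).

|L| = √30 ℏ ≈ 5.477ℏ; θ_min ≈ 24.09°; θ(m_l=-1) ≈ 100.52°

|L| = ℏ√(5·6) = √30 ℏ ≈ 5.477ℏ.
cos θ_min = 5/√30, so θ_min ≈ 24.09°.
For m_l = -1: cos θ = -1/√30, θ ≈ 100.52°.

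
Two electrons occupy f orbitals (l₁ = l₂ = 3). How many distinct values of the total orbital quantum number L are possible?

The total orbital quantum number L ranges from |l₁ − l₂| to l₁ + l₂ in integer steps.
So L can be 0, 1, 2, 3, 4, 5, 6.
That is 7 values.

7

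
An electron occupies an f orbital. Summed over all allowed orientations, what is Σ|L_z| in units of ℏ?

For an f orbital, l = 3.
m_l runs from −3 to 3, i.e. {-3, -2, -1, 0, 1, 2, 3}.
Σ|m_l| = l(l+1) = 12.

Σ|L_z| = 12 ℏ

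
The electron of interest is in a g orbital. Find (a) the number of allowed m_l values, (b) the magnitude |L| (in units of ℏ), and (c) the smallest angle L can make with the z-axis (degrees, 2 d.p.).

For a g orbital, l = 4.
There are 2l+1 = 9 values of m_l.
|L| = ℏ√(4·5) = 2√5 ℏ ≈ 4.472ℏ.
cos θ_min = 4/√20, so θ_min ≈ 26.57°.

9 values; |L| = 2√5 ℏ ≈ 4.472ℏ; θ_min ≈ 26.57°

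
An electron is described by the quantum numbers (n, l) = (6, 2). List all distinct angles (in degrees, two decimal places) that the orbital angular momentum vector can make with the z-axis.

|L|² = l(l+1)ℏ² = 6ℏ², so |L| = √6 ℏ.
cos θ = m_l/√6 for each m_l ∈ {-2, -1, 0, 1, 2}.

θ ∈ {35.26°, 65.91°, 90.00°, 114.09°, 144.74°}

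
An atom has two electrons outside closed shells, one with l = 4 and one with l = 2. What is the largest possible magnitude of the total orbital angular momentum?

|L_tot|_max = √42 ℏ ≈ 6.481ℏ

By the triangle rule, |l₁ − l₂| ≤ L ≤ l₁ + l₂.
Allowed values: L = 2, 3, 4, 5, 6.
The largest magnitude corresponds to L = 6: |L_tot| = ℏ√(6·7) = √42 ℏ.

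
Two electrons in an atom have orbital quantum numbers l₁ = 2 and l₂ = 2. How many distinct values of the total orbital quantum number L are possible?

The total orbital quantum number L ranges from |l₁ − l₂| to l₁ + l₂ in integer steps.
L ∈ {0, 1, 2, 3, 4}.
That is 5 values.

5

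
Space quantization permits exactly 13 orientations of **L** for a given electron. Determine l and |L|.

l = 6, |L| = √42 ℏ ≈ 6.481ℏ

2l + 1 = 13 ⇒ l = 6.
|L| = ℏ√(l(l+1)) = ℏ√(6·7) = √42 ℏ.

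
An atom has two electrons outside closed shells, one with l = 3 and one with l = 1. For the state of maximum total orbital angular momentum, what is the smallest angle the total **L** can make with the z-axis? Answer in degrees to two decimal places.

The total orbital quantum number L ranges from |l₁ − l₂| to l₁ + l₂ in integer steps.
Allowed values: L = 2, 3, 4.
The maximum is L = 4, with |L_tot| = ℏ√(4·5) = 2√5 ℏ.
The minimum angle with z is arccos(4/√20) ≈ 26.57°.

θ_min ≈ 26.57°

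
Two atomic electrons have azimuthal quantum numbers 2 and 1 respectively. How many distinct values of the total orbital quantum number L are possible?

By the triangle rule, |l₁ − l₂| ≤ L ≤ l₁ + l₂.
L ∈ {1, 2, 3}.
That is 3 values.

3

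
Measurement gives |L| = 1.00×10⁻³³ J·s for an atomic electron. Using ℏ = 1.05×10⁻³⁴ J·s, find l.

Dividing by ℏ: |L|/ℏ ≈ 9.524.
Set l(l+1) = 90.70; the integer solution is l = 9.

l = 9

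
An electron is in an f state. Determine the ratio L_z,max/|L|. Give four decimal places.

F corresponds to l = 3.
|L| = 2√3 ℏ ≈ 3.4641ℏ, while L_z,max = lℏ = 3ℏ.
L_z,max/|L| = 3/√12 = 0.8660.

L_z,max/|L| = 0.8660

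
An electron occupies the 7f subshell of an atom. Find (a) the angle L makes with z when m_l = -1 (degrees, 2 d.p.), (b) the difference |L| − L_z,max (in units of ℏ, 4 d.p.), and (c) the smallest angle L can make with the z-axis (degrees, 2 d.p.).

θ(m_l=-1) ≈ 106.78°; |L|−L_z,max ≈ 0.4641ℏ; θ_min ≈ 30.00°

7f means n = 7, l = 3.
For m_l = -1: cos θ = -1/√12, θ ≈ 106.78°.
|L| − L_z,max = (2√3 − 3)ℏ ≈ 0.4641ℏ.
cos θ_min = 3/√12, so θ_min ≈ 30.00°.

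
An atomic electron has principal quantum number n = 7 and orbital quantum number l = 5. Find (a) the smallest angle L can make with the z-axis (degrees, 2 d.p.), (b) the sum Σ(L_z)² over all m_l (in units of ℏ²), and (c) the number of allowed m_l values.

θ_min ≈ 24.09°; Σ(L_z)² = 110 ℏ²; 11 values

cos θ_min = 5/√30, so θ_min ≈ 24.09°.
Σ m_l² = 110, so Σ(L_z)² = 110 ℏ².
There are 2l+1 = 11 values of m_l.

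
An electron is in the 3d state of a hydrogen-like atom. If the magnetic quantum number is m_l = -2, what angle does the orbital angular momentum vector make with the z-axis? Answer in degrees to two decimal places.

3d means n = 3, l = 2.
|L| = √(l(l+1)) ℏ = √6 ℏ.
L_z = m_l ℏ = −2ℏ.
cos θ = L_z/|L| = -2/√6, so θ ≈ 144.74°.

θ ≈ 144.74°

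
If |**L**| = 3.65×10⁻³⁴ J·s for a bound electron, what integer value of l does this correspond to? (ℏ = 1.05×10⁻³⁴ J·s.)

|L|/ℏ = (3.65×10⁻³⁴)/(1.05×10⁻³⁴) ≈ 3.476.
l(l+1) ≈ 3.476² ≈ 12.08, so l = 3.

l = 3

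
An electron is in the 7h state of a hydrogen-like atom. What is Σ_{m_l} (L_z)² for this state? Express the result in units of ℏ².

Σ(L_z)² = 110 ℏ²

For 7h, l = 5.
m_l runs from −5 to 5, i.e. {-5, -4, -3, -2, -1, 0, 1, 2, 3, 4, 5}.
Σ m_l² = l(l+1)(2l+1)/3 = 5·6·11/3 = 110.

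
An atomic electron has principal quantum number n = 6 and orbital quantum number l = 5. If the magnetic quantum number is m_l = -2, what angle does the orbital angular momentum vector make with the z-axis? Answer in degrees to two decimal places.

θ ≈ 111.42°

|L|² = l(l+1)ℏ² = 30ℏ², so |L| = √30 ℏ.
L_z = m_l ℏ = −2ℏ.
cos θ = L_z/|L| = -2/√30, so θ ≈ 111.42°.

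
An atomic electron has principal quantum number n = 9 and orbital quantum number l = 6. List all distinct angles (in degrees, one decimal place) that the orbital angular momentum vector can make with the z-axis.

θ ∈ {22.2°, 39.5°, 51.9°, 62.4°, 72.0°, 81.1°, 90.0°, 98.9°, 108.0°, 117.6°, 128.1°, 140.5°, 157.8°}

|L| = ℏ√(l(l+1)) = √42 ℏ.
cos θ = m_l/√42 for each m_l ∈ {-6, -5, -4, -3, -2, -1, 0, 1, 2, 3, 4, 5, 6}.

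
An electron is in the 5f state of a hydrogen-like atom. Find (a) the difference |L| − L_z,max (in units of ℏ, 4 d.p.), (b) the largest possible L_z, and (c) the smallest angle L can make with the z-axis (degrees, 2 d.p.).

|L|−L_z,max ≈ 0.4641ℏ; L_z,max = 3ℏ; θ_min ≈ 30.00°

For 5f, l = 3.
|L| − L_z,max = (2√3 − 3)ℏ ≈ 0.4641ℏ.
L_z,max = lℏ = 3ℏ.
cos θ_min = 3/√12, so θ_min ≈ 30.00°.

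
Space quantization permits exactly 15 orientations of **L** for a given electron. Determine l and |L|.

Since there are 2l+1 = 15 values of m_l, l = 7.
Then |L| = √(l(l+1)) ℏ = 2√14 ℏ.

l = 7, |L| = 2√14 ℏ ≈ 7.483ℏ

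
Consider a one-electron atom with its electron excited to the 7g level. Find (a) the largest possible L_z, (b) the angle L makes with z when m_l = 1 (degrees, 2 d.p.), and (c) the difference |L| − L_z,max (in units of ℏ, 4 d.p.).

L_z,max = 4ℏ; θ(m_l=1) ≈ 77.08°; |L|−L_z,max ≈ 0.4721ℏ

The 7g level has l = 4.
L_z,max = lℏ = 4ℏ.
For m_l = 1: cos θ = 1/√20, θ ≈ 77.08°.
|L| − L_z,max = (2√5 − 4)ℏ ≈ 0.4721ℏ.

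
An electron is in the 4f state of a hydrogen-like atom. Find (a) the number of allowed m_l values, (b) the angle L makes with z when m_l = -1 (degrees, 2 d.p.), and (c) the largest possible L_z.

The 4f subshell has l = 3.
There are 2l+1 = 7 values of m_l.
For m_l = -1: cos θ = -1/√12, θ ≈ 106.78°.
L_z,max = lℏ = 3ℏ.

7 values; θ(m_l=-1) ≈ 106.78°; L_z,max = 3ℏ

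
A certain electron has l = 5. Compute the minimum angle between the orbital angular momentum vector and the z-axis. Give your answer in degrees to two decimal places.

θ_min ≈ 24.09°

|L| = √(l(l+1)) ℏ = √30 ℏ.
The smallest angle corresponds to the largest L_z, i.e. m_l = l = 5, giving L_z = 5ℏ.
cos θ_min = 5/√30, so θ_min ≈ 24.09°.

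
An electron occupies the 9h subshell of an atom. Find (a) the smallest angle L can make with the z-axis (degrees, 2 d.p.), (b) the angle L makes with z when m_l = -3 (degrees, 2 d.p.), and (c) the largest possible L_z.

The 9h subshell has l = 5.
cos θ_min = 5/√30, so θ_min ≈ 24.09°.
For m_l = -3: cos θ = -3/√30, θ ≈ 123.21°.
L_z,max = lℏ = 5ℏ.

θ_min ≈ 24.09°; θ(m_l=-3) ≈ 123.21°; L_z,max = 5ℏ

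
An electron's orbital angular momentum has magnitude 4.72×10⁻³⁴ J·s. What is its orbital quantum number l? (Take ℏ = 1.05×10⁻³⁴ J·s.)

Dividing by ℏ: |L|/ℏ ≈ 4.495.
l(l+1) ≈ 4.495² ≈ 20.21, so l = 4.

l = 4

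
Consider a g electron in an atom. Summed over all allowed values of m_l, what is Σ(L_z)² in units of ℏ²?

Σ(L_z)² = 60 ℏ²

The letter g corresponds to l = 4.
m_l runs from −4 to 4, i.e. {-4, -3, -2, -1, 0, 1, 2, 3, 4}.
Summing m² from −4 to 4: Σ m_l² = 60.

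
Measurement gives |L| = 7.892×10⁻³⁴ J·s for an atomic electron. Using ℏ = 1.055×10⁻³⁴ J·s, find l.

In units of ℏ, |L| ≈ 7.481.
(|L|/ℏ)² = l(l+1) ≈ 55.96 ⇒ l = 7.

l = 7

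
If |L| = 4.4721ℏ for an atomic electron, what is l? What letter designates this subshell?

|L| = ℏ√(l(l+1)), so l(l+1) = 20.
l² + l − 20 = 0 ⇒ l = 4.

l = 4 (g orbital)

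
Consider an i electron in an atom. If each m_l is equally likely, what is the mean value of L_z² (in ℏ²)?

⟨L_z²⟩ = 14 ℏ²

The letter i corresponds to l = 6.
The allowed m_l values are -6, -5, -4, -3, -2, -1, 0, 1, 2, 3, 4, 5, 6.
⟨L_z²⟩ = ℏ²·l(l+1)/3 = 14ℏ².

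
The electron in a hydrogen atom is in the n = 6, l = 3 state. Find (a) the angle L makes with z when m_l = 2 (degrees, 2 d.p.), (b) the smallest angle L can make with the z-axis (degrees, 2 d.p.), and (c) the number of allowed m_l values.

θ(m_l=2) ≈ 54.74°; θ_min ≈ 30.00°; 7 values

For m_l = 2: cos θ = 2/√12, θ ≈ 54.74°.
cos θ_min = 3/√12, so θ_min ≈ 30.00°.
There are 2l+1 = 7 values of m_l.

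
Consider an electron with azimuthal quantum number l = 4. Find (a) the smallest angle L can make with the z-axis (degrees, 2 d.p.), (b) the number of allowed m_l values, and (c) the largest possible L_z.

θ_min ≈ 26.57°; 9 values; L_z,max = 4ℏ

cos θ_min = 4/√20, so θ_min ≈ 26.57°.
There are 2l+1 = 9 values of m_l.
L_z,max = lℏ = 4ℏ.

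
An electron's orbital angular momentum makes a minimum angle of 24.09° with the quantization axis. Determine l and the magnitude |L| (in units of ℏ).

l = 5, |L| = √30 ℏ ≈ 5.477ℏ

At minimum angle, m_l = l, so cos θ = l/√(l(l+1)); cos²θ = l/(l+1) = 0.8334.
Solving: l = 5.
Then |L| = ℏ√(5·6) = √30 ℏ.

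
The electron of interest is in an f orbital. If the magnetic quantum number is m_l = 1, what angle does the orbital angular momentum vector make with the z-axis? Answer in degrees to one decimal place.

An f state has l = 3.
|L|² = l(l+1)ℏ² = 12ℏ², so |L| = 2√3 ℏ.
L_z = m_l ℏ = 1ℏ.
cos θ = L_z/|L| = 1/√12, so θ ≈ 73.2°.

θ ≈ 73.2°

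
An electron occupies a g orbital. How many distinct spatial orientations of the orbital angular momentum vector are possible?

A g state has l = 4.
The number of m_l values is 2l + 1 = 2·4 + 1 = 9.

9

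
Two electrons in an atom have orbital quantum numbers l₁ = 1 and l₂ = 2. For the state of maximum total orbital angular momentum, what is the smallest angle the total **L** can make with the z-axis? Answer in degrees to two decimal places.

θ_min ≈ 30.00°

The total orbital quantum number L ranges from |l₁ − l₂| to l₁ + l₂ in integer steps.
So L can be 1, 2, 3.
The maximum is L = 3, with |L_tot| = ℏ√(3·4) = 2√3 ℏ.
The minimum angle with z is arccos(3/√12) ≈ 30.00°.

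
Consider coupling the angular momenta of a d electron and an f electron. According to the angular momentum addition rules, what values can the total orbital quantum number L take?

L runs from |2 − 3| = 1 to 2 + 3 = 5.
Allowed values: L = 1, 2, 3, 4, 5.

L = 1, 2, 3, 4, 5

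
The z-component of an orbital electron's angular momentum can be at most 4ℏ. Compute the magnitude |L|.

The maximum L_z equals lℏ, giving l = 4.
|L| = √(l(l+1)) ℏ = 2√5 ℏ.

|L| = 2√5 ℏ ≈ 4.472ℏ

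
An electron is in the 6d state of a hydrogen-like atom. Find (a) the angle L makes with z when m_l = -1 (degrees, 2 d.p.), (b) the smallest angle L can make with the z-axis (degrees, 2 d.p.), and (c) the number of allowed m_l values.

θ(m_l=-1) ≈ 114.09°; θ_min ≈ 35.26°; 5 values

For 6d, l = 2.
For m_l = -1: cos θ = -1/√6, θ ≈ 114.09°.
cos θ_min = 2/√6, so θ_min ≈ 35.26°.
There are 2l+1 = 5 values of m_l.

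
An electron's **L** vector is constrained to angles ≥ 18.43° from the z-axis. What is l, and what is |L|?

l = 9, |L| = 3√10 ℏ ≈ 9.487ℏ

At minimum angle, m_l = l, so cos θ = l/√(l(l+1)); cos²θ = l/(l+1) = 0.9001.
Solving: l = 9.
Then |L| = ℏ√(9·10) = 3√10 ℏ.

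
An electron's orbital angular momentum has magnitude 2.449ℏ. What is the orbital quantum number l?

l = 2

|L| = ℏ√(l(l+1)), so l(l+1) = 6.
The positive root is l = 2.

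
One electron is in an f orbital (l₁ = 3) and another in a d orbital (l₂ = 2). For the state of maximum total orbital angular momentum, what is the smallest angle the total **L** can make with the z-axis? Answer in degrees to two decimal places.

By the triangle rule, |l₁ − l₂| ≤ L ≤ l₁ + l₂.
L ∈ {1, 2, 3, 4, 5}.
The maximum is L = 5, with |L_tot| = ℏ√(5·6) = √30 ℏ.
The minimum angle with z is arccos(5/√30) ≈ 24.09°.

θ_min ≈ 24.09°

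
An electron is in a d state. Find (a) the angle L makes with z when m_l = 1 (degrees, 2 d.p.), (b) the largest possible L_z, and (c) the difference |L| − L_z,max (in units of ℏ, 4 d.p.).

The letter d corresponds to l = 2.
For m_l = 1: cos θ = 1/√6, θ ≈ 65.91°.
L_z,max = lℏ = 2ℏ.
|L| − L_z,max = (√6 − 2)ℏ ≈ 0.4495ℏ.

θ(m_l=1) ≈ 65.91°; L_z,max = 2ℏ; |L|−L_z,max ≈ 0.4495ℏ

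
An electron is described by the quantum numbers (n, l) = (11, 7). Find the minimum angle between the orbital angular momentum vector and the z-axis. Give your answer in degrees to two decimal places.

θ_min ≈ 20.70°

|L| = √(l(l+1)) ℏ = 2√14 ℏ.
The smallest angle corresponds to the largest L_z, i.e. m_l = l = 7, giving L_z = 7ℏ.
cos θ_min = 7/√56, so θ_min ≈ 20.70°.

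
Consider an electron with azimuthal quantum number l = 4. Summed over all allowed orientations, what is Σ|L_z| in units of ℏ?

Σ|L_z| = 20 ℏ

The allowed m_l values are -4, -3, -2, -1, 0, 1, 2, 3, 4.
Σ|m_l| = l(l+1) = 20.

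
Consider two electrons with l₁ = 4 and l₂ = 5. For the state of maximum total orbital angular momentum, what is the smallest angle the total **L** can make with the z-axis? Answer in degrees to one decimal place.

θ_min ≈ 18.4°

The total orbital quantum number L ranges from |l₁ − l₂| to l₁ + l₂ in integer steps.
Allowed values: L = 1, 2, 3, 4, 5, 6, 7, 8, 9.
The maximum is L = 9, with |L_tot| = ℏ√(9·10) = 3√10 ℏ.
The minimum angle with z is arccos(9/√90) ≈ 18.4°.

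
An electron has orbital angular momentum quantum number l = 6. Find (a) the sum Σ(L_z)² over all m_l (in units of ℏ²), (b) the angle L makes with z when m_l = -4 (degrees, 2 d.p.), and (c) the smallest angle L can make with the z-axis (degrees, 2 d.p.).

Σ(L_z)² = 182 ℏ²; θ(m_l=-4) ≈ 128.11°; θ_min ≈ 22.21°

Σ m_l² = 182, so Σ(L_z)² = 182 ℏ².
For m_l = -4: cos θ = -4/√42, θ ≈ 128.11°.
cos θ_min = 6/√42, so θ_min ≈ 22.21°.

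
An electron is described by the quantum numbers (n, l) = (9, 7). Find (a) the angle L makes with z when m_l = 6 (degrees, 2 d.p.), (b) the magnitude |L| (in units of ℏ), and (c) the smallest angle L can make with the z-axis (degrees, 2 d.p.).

For m_l = 6: cos θ = 6/√56, θ ≈ 36.70°.
|L| = ℏ√(7·8) = 2√14 ℏ ≈ 7.483ℏ.
cos θ_min = 7/√56, so θ_min ≈ 20.70°.

θ(m_l=6) ≈ 36.70°; |L| = 2√14 ℏ ≈ 7.483ℏ; θ_min ≈ 20.70°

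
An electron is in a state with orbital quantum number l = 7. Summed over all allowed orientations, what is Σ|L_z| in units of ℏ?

m_l runs from −7 to 7, i.e. {-7, -6, -5, -4, -3, -2, -1, 0, 1, 2, 3, 4, 5, 6, 7}.
Σ|m_l| = 2·7(7+1)/2 = 56.

Σ|L_z| = 56 ℏ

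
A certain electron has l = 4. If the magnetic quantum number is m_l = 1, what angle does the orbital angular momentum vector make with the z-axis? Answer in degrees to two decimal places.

θ ≈ 77.08°

|L|² = l(l+1)ℏ² = 20ℏ², so |L| = 2√5 ℏ.
L_z = m_l ℏ = 1ℏ.
cos θ = L_z/|L| = 1/√20, so θ ≈ 77.08°.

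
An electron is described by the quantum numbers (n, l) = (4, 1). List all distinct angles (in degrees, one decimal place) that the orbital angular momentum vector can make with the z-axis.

|L|² = l(l+1)ℏ² = 2ℏ², so |L| = √2 ℏ.
cos θ = m_l/√2 for each m_l ∈ {-1, 0, 1}.

θ ∈ {45.0°, 90.0°, 135.0°}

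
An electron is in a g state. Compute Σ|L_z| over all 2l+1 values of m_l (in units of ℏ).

Σ|L_z| = 20 ℏ

A g state has l = 4.
The allowed m_l values are -4, -3, -2, -1, 0, 1, 2, 3, 4.
Σ|m_l| = 2(1+2+…+4) = 20.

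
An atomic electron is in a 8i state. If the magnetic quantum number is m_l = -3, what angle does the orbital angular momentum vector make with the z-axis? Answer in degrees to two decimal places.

For 8i, l = 6.
|L| = √(l(l+1)) ℏ = √42 ℏ.
L_z = m_l ℏ = −3ℏ.
cos θ = L_z/|L| = -3/√42, so θ ≈ 117.58°.

θ ≈ 117.58°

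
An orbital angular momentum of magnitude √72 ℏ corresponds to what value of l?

Since |L|² = l(l+1)ℏ², l(l+1) = 72.
The positive root is l = 8.

l = 8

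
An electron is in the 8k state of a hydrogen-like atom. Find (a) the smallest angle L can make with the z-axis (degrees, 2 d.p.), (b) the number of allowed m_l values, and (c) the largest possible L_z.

θ_min ≈ 20.70°; 15 values; L_z,max = 7ℏ

For 8k, l = 7.
cos θ_min = 7/√56, so θ_min ≈ 20.70°.
There are 2l+1 = 15 values of m_l.
L_z,max = lℏ = 7ℏ.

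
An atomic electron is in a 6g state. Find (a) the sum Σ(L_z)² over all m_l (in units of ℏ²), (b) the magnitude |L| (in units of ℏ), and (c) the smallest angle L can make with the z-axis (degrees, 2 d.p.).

Σ(L_z)² = 60 ℏ²; |L| = 2√5 ℏ ≈ 4.472ℏ; θ_min ≈ 26.57°

The 6g subshell has l = 4.
Σ m_l² = 60, so Σ(L_z)² = 60 ℏ².
|L| = ℏ√(4·5) = 2√5 ℏ ≈ 4.472ℏ.
cos θ_min = 4/√20, so θ_min ≈ 26.57°.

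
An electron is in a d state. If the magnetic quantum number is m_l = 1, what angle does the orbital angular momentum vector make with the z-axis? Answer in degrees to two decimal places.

For a d orbital, l = 2.
|L| = √(l(l+1)) ℏ = √6 ℏ.
L_z = m_l ℏ = 1ℏ.
cos θ = L_z/|L| = 1/√6, so θ ≈ 65.91°.

θ ≈ 65.91°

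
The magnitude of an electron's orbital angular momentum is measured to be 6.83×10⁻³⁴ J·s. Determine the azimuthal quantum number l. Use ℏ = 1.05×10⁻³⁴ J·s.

In units of ℏ, |L| ≈ 6.505.
Set l(l+1) = 42.31; the integer solution is l = 6.

l = 6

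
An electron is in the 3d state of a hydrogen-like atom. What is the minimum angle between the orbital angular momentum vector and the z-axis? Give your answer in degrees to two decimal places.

θ_min ≈ 35.26°

The 3d subshell has l = 2.
|L| = √(l(l+1)) ℏ = √6 ℏ.
The smallest angle corresponds to the largest L_z, i.e. m_l = l = 2, giving L_z = 2ℏ.
cos θ_min = 2/√6, so θ_min ≈ 35.26°.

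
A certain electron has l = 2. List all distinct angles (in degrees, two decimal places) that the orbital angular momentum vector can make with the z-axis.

|L| = √(l(l+1)) ℏ = √6 ℏ.
cos θ = m_l/√6 for each m_l ∈ {-2, -1, 0, 1, 2}.

θ ∈ {35.26°, 65.91°, 90.00°, 114.09°, 144.74°}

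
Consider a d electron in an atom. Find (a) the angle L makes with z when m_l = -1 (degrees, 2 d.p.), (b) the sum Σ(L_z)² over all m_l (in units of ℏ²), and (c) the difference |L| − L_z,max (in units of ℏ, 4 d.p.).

For a d orbital, l = 2.
For m_l = -1: cos θ = -1/√6, θ ≈ 114.09°.
Σ m_l² = 10, so Σ(L_z)² = 10 ℏ².
|L| − L_z,max = (√6 − 2)ℏ ≈ 0.4495ℏ.

θ(m_l=-1) ≈ 114.09°; Σ(L_z)² = 10 ℏ²; |L|−L_z,max ≈ 0.4495ℏ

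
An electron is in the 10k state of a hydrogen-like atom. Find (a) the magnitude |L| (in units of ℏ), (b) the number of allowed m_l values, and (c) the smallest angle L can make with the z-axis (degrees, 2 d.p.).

10k means n = 10, l = 7.
|L| = ℏ√(7·8) = 2√14 ℏ ≈ 7.483ℏ.
There are 2l+1 = 15 values of m_l.
cos θ_min = 7/√56, so θ_min ≈ 20.70°.

|L| = 2√14 ℏ ≈ 7.483ℏ; 15 values; θ_min ≈ 20.70°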